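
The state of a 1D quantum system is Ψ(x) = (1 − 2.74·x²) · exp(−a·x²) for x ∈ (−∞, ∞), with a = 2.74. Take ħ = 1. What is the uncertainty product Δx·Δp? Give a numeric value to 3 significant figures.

Δx = √(⟨x²⟩−⟨x⟩²), Δp = √(⟨p²⟩−⟨p⟩²).
Expand each integrand as polynomial × e^(−2ax²) and use ∫x^(2j)·e^(−2ax²) dx = (2j−1)!!/(4a)^j · √(π/(2a)), odd powers → 0; here √(π/(2a)) = 0.75715. Differentiate with the product rule, d/dx e^(−ax²) = −2ax·e^(−ax²).
Normalization: ∫|Ψ|² dx = 0.52054.
⟨x⟩ = 0.0000, ⟨x²⟩ = 0.058062 ⇒ Δx = 0.24096.
⟨p⟩ = 0.0000, ⟨p²⟩ = 7.7218 ⇒ Δp = 2.7788.
Δx·Δp = 0.66959.

0.670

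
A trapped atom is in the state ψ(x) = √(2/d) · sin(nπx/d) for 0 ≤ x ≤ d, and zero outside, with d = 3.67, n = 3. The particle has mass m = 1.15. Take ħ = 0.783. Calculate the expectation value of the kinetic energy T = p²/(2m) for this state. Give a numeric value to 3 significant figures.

1.76

T = −(ħ²/2m) d²/dx², so ⟨T⟩ = −(ħ²/2m) ∫ ψ*·ψ'' dx; with m = 1.15.
d/dx sin(nπx/d) = (nπ/d)·cos(nπx/d) and d²/dx² sin(nπx/d) = −(nπ/d)²·sin(nπx/d); on 0 ≤ x ≤ d, ∫sin²(nπx/d) dx = d/2 and ∫sin(nπx/d)·cos(nπx/d) dx = 0.
⟨T⟩ = 1.7579.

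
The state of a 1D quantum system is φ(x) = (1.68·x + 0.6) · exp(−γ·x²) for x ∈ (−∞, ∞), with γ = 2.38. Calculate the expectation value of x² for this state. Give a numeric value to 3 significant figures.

⟨x²⟩ = ∫ x²·|φ|² dx / ∫|φ|² dx (integrals over the domain).
Expand each integrand as polynomial × e^(−2γx²) and use ∫x^(2j)·e^(−2γx²) dx = (2j−1)!!/(4γ)^j · √(π/(2γ)), odd powers → 0; here √(π/(2γ)) = 0.81240.
State is unnormalized: ∫|φ|² dx = 0.53332, and ∫φ*·x²·φ dx = 0.10662, so ⟨x²⟩ = 0.10662 / 0.53332.
⟨x²⟩ = 0.19992.

0.200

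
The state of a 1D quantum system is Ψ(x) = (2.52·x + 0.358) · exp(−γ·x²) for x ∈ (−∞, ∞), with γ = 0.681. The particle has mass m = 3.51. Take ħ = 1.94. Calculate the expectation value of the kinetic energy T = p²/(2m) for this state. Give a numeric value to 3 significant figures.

T = −(ħ²/2m) d²/dx², so ⟨T⟩ = −(ħ²/2m) ∫ Ψ*·Ψ'' dx / ∫|Ψ|² dx; with m = 3.51.
Expand each integrand as polynomial × e^(−2γx²) and use ∫x^(2j)·e^(−2γx²) dx = (2j−1)!!/(4γ)^j · √(π/(2γ)), odd powers → 0; here √(π/(2γ)) = 1.5188. Differentiate with the product rule, d/dx e^(−γx²) = −2γx·e^(−γx²).
State is unnormalized: ∫|Ψ|² dx = 3.7353, and ∫Ψ*·(−ħ²/2m · Ψ'') dx = 3.9491, so ⟨T⟩ = 3.9491 / 3.7353.
⟨T⟩ = 1.0573.

1.06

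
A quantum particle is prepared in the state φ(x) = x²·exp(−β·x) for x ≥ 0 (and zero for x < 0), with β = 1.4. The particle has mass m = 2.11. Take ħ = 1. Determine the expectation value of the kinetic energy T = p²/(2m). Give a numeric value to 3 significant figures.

0.155

T = −(ħ²/2m) d²/dx², so ⟨T⟩ = −(ħ²/2m) ∫ φ*·φ'' dx / ∫|φ|² dx; with m = 2.11.
Differentiate x²·exp(−β·x) with the product rule; every integrand then reduces to terms xʲ·e^(−2βx) on [0, ∞), with ∫₀^∞ xʲ·e^(−2βx) dx = j!/(2β)^(j+1).
State is unnormalized: ∫|φ|² dx = 0.13945, and ∫φ*·(−ħ²/2m · φ'') dx = 0.021590, so ⟨T⟩ = 0.021590 / 0.13945.
⟨T⟩ = 0.15482.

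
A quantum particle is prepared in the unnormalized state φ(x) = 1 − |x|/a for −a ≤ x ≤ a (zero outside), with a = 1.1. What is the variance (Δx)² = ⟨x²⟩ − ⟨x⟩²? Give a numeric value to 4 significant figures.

Compute ⟨x⟩ and ⟨x²⟩ separately, then (Δx)² = ⟨x²⟩ − ⟨x⟩².
φ is even, so ∫ over [−a, a] = 2∫₀ᵃ with φ = 1 − x/a there: ∫₀ᵃ (1 − x/a)² dx = a/3, ∫₀ᵃ x²(1 − x/a)² dx = a³/30, ∫₀ᵃ x⁴(1 − x/a)² dx = a⁵/105.
Normalization: ∫|φ|² dx = 0.73333.
⟨x⟩ = 0.0000 and ⟨x²⟩ = 0.12100.
(Δx)² = 0.12100 − (0.0000)² = 0.12100.

0.1210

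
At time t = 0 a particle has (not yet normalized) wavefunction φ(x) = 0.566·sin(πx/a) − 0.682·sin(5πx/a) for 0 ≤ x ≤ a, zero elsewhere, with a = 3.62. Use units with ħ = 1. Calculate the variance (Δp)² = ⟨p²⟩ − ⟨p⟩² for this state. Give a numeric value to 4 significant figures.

11.46

Compute ⟨p⟩ and ⟨p²⟩ separately; (Δp)² = ⟨p²⟩ − ⟨p⟩².
d²/dx² sin(jπx/a) = −(jπ/a)²·sin(jπx/a); on 0 ≤ x ≤ a, ∫sin²(jπx/a) dx = a/2 and ∫sin(jπx/a)·sin(lπx/a) dx = 0 for j ≠ l, so only diagonal terms survive in ∫|φ|² and ∫φ·φ″; ∫φ·φ′ dx = [φ²/2] between the walls = 0.
Normalization: ∫|φ|² dx = 1.4217.
⟨p⟩ = 0.0000 and ⟨p²⟩ = 11.457.
(Δp)² = 11.457 − (0.0000)² = 11.457.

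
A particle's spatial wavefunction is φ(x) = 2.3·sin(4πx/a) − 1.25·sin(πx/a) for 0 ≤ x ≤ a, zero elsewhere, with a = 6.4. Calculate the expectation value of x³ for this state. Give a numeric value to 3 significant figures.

⟨x³⟩ = ∫ x³·|φ|² dx / ∫|φ|² dx (integrals over the domain).
On 0 ≤ x ≤ a (j ≠ l): ∫sin²(jπx/a) dx = a/2, ∫sin(jπx/a)·sin(lπx/a) dx = 0; diagonal moments ∫x·sin²(jπx/a) dx = a²/4, ∫x²·sin²(jπx/a) dx = a³·(1/6 − 1/(4j²π²)); cross terms ∫x·sin(jπx/a)·sin(lπx/a) dx = 0 for j + l even and −4jla²/(π²(j² − l²)²) for j + l odd, ∫x²·sin(jπx/a)·sin(lπx/a) dx = (−1)^(j+l)·4jla³/(π²(j² − l²)²); higher powers the same way via product-to-sum and parts.
State is unnormalized: ∫|φ|² dx = 21.928, and ∫φ*·x³·φ dx = 1414.3, so ⟨x³⟩ = 1414.3 / 21.928.
⟨x³⟩ = 64.496.

64.5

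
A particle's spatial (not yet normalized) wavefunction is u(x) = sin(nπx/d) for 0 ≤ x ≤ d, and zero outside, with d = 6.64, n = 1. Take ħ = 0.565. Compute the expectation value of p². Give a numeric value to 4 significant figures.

p² u = −ħ² d²u/dx²; ⟨p²⟩ = −ħ² ∫ u*·u'' dx / ∫|u|² dx.
d/dx sin(nπx/d) = (nπ/d)·cos(nπx/d) and d²/dx² sin(nπx/d) = −(nπ/d)²·sin(nπx/d); on 0 ≤ x ≤ d, ∫sin²(nπx/d) dx = d/2 and ∫sin(nπx/d)·cos(nπx/d) dx = 0.
State is unnormalized: ∫|u|² dx = 3.3200, and ∫u*·(−ħ² u'') dx = 0.23725, so ⟨p²⟩ = 0.23725 / 3.3200.
⟨p²⟩ = 0.071460.

0.07146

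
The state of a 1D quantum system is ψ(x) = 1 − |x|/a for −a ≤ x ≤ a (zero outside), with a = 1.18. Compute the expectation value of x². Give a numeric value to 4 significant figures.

0.1392

⟨x²⟩ = ∫ x²·|ψ|² dx / ∫|ψ|² dx (integrals over the domain).
ψ is even, so ∫ over [−a, a] = 2∫₀ᵃ with ψ = 1 − x/a there: ∫₀ᵃ (1 − x/a)² dx = a/3, ∫₀ᵃ x²(1 − x/a)² dx = a³/30, ∫₀ᵃ x⁴(1 − x/a)² dx = a⁵/105.
State is unnormalized: ∫|ψ|² dx = 0.78667, and ∫ψ*·x²·ψ dx = 0.10954, so ⟨x²⟩ = 0.10954 / 0.78667.
⟨x²⟩ = 0.13924.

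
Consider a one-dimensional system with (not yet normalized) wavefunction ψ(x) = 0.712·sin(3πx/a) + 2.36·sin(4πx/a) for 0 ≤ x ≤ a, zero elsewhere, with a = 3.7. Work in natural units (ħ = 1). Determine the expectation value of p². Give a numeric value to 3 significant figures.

p² ψ = −ħ² d²ψ/dx²; ⟨p²⟩ = −ħ² ∫ ψ*·ψ'' dx / ∫|ψ|² dx.
d²/dx² sin(jπx/a) = −(jπ/a)²·sin(jπx/a); on 0 ≤ x ≤ a, ∫sin²(jπx/a) dx = a/2 and ∫sin(jπx/a)·sin(lπx/a) dx = 0 for j ≠ l, so only diagonal terms survive in ∫|ψ|² and ∫ψ·ψ″; ∫ψ·ψ′ dx = [ψ²/2] between the walls = 0.
State is unnormalized: ∫|ψ|² dx = 11.242, and ∫ψ*·(−ħ² ψ'') dx = 124.94, so ⟨p²⟩ = 124.94 / 11.242.
⟨p²⟩ = 11.114.

11.1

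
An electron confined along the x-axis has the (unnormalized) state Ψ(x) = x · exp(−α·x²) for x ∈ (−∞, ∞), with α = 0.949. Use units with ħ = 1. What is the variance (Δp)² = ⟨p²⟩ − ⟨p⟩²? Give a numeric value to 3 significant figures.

Compute ⟨p⟩ and ⟨p²⟩ separately; (Δp)² = ⟨p²⟩ − ⟨p⟩².
Expand each integrand as polynomial × e^(−2αx²) and use ∫x^(2j)·e^(−2αx²) dx = (2j−1)!!/(4α)^j · √(π/(2α)), odd powers → 0; here √(π/(2α)) = 1.2866. Differentiate with the product rule, d/dx e^(−αx²) = −2αx·e^(−αx²).
Normalization: ∫|Ψ|² dx = 0.33892.
⟨p⟩ = 0.0000 and ⟨p²⟩ = 2.8470.
(Δp)² = 2.8470 − (0.0000)² = 2.8470.

2.85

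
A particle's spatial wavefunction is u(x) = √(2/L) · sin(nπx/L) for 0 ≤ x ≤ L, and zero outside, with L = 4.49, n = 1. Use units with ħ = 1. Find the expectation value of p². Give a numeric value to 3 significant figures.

0.490

p² u = −ħ² d²u/dx²; ⟨p²⟩ = −ħ² ∫ u*·u'' dx.
d/dx sin(nπx/L) = (nπ/L)·cos(nπx/L) and d²/dx² sin(nπx/L) = −(nπ/L)²·sin(nπx/L); on 0 ≤ x ≤ L, ∫sin²(nπx/L) dx = L/2 and ∫sin(nπx/L)·cos(nπx/L) dx = 0.
⟨p²⟩ = 0.48956.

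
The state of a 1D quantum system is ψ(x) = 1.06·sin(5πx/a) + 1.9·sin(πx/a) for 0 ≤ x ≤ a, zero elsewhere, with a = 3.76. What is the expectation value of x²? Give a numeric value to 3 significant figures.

4.24

⟨x²⟩ = ∫ x²·|ψ|² dx / ∫|ψ|² dx (integrals over the domain).
On 0 ≤ x ≤ a (j ≠ l): ∫sin²(jπx/a) dx = a/2, ∫sin(jπx/a)·sin(lπx/a) dx = 0; diagonal moments ∫x·sin²(jπx/a) dx = a²/4, ∫x²·sin²(jπx/a) dx = a³·(1/6 − 1/(4j²π²)); cross terms ∫x·sin(jπx/a)·sin(lπx/a) dx = 0 for j + l even and −4jla²/(π²(j² − l²)²) for j + l odd, ∫x²·sin(jπx/a)·sin(lπx/a) dx = (−1)^(j+l)·4jla³/(π²(j² − l²)²); higher powers the same way via product-to-sum and parts.
State is unnormalized: ∫|ψ|² dx = 8.8992, and ∫ψ*·x²·ψ dx = 37.770, so ⟨x²⟩ = 37.770 / 8.8992.
⟨x²⟩ = 4.2442.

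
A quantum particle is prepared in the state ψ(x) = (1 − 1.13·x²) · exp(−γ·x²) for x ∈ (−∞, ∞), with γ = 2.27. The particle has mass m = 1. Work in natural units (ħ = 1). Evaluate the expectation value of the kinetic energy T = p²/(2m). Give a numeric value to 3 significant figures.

T = −(ħ²/2m) d²/dx², so ⟨T⟩ = −(ħ²/2m) ∫ ψ*·ψ'' dx / ∫|ψ|² dx; with m = 1.
Expand each integrand as polynomial × e^(−2γx²) and use ∫x^(2j)·e^(−2γx²) dx = (2j−1)!!/(4γ)^j · √(π/(2γ)), odd powers → 0; here √(π/(2γ)) = 0.83185. Differentiate with the product rule, d/dx e^(−γx²) = −2γx·e^(−γx²).
State is unnormalized: ∫|ψ|² dx = 0.66346, and ∫ψ*·(−ħ²/2m · ψ'') dx = 1.2815, so ⟨T⟩ = 1.2815 / 0.66346.
⟨T⟩ = 1.9316.

1.93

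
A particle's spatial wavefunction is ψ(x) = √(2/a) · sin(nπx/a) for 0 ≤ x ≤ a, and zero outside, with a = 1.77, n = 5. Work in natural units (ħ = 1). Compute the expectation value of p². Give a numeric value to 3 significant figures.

p² ψ = −ħ² d²ψ/dx²; ⟨p²⟩ = −ħ² ∫ ψ*·ψ'' dx.
d/dx sin(nπx/a) = (nπ/a)·cos(nπx/a) and d²/dx² sin(nπx/a) = −(nπ/a)²·sin(nπx/a); on 0 ≤ x ≤ a, ∫sin²(nπx/a) dx = a/2 and ∫sin(nπx/a)·cos(nπx/a) dx = 0.
⟨p²⟩ = 78.758.

78.8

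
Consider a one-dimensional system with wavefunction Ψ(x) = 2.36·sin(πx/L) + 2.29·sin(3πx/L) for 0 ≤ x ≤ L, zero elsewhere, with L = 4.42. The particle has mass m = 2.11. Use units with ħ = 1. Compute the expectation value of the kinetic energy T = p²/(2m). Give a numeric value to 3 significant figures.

0.584

T = −(ħ²/2m) d²/dx², so ⟨T⟩ = −(ħ²/2m) ∫ Ψ*·Ψ'' dx / ∫|Ψ|² dx; with m = 2.11.
d²/dx² sin(jπx/L) = −(jπ/L)²·sin(jπx/L); on 0 ≤ x ≤ L, ∫sin²(jπx/L) dx = L/2 and ∫sin(jπx/L)·sin(lπx/L) dx = 0 for j ≠ l, so only diagonal terms survive in ∫|Ψ|² and ∫Ψ·Ψ″; ∫Ψ·Ψ′ dx = [Ψ²/2] between the walls = 0.
State is unnormalized: ∫|Ψ|² dx = 23.898, and ∫Ψ*·(−ħ²/2m · Ψ'') dx = 13.960, so ⟨T⟩ = 13.960 / 23.898.
⟨T⟩ = 0.58415.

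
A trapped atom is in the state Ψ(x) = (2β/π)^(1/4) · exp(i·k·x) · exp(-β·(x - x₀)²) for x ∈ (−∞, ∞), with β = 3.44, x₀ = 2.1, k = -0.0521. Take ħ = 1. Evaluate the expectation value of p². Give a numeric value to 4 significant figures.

3.443

p² Ψ = −ħ² d²Ψ/dx²; ⟨p²⟩ = −ħ² ∫ Ψ*·Ψ'' dx.
Gaussian moments (u = x − x₀): ∫u^(2j)·e^(−2βu²) du = (2j−1)!!/(4β)^j · √(π/(2β)), odd powers integrate to 0; here √(π/(2β)) = 0.67574. Derivatives: Ψ′ = (ik − 2βu)·Ψ, Ψ″ = ((ik − 2βu)² − 2β)·Ψ; the odd-in-u pieces drop out.
⟨p²⟩ = 3.4427.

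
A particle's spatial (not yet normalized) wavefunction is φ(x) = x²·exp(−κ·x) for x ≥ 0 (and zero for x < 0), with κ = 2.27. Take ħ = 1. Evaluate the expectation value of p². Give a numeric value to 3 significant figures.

p² φ = −ħ² d²φ/dx²; ⟨p²⟩ = −ħ² ∫ φ*·φ'' dx / ∫|φ|² dx.
Differentiate x²·exp(−κ·x) with the product rule; every integrand then reduces to terms xʲ·e^(−2κx) on [0, ∞), with ∫₀^∞ xʲ·e^(−2κx) dx = j!/(2κ)^(j+1).
State is unnormalized: ∫|φ|² dx = 0.012443, and ∫φ*·(−ħ² φ'') dx = 0.021373, so ⟨p²⟩ = 0.021373 / 0.012443.
⟨p²⟩ = 1.7176.

1.72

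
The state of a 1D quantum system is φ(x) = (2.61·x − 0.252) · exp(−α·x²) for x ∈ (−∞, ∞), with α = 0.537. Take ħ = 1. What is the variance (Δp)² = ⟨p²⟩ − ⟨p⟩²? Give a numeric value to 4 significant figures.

Compute ⟨p⟩ and ⟨p²⟩ separately; (Δp)² = ⟨p²⟩ − ⟨p⟩².
Expand each integrand as polynomial × e^(−2αx²) and use ∫x^(2j)·e^(−2αx²) dx = (2j−1)!!/(4α)^j · √(π/(2α)), odd powers → 0; here √(π/(2α)) = 1.7103. Differentiate with the product rule, d/dx e^(−αx²) = −2αx·e^(−αx²).
Normalization: ∫|φ|² dx = 5.5326.
⟨p⟩ = 0.0000 and ⟨p²⟩ = 1.5899.
(Δp)² = 1.5899 − (0.0000)² = 1.5899.

1.590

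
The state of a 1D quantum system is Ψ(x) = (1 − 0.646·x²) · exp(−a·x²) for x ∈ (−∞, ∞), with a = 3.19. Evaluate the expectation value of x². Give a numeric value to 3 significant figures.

0.0635

⟨x²⟩ = ∫ x²·|Ψ|² dx / ∫|Ψ|² dx (integrals over the domain).
Expand each integrand as polynomial × e^(−2ax²) and use ∫x^(2j)·e^(−2ax²) dx = (2j−1)!!/(4a)^j · √(π/(2a)), odd powers → 0; here √(π/(2a)) = 0.70172.
State is unnormalized: ∫|Ψ|² dx = 0.63606, and ∫Ψ*·x²·Ψ dx = 0.040403, so ⟨x²⟩ = 0.040403 / 0.63606.
⟨x²⟩ = 0.063520.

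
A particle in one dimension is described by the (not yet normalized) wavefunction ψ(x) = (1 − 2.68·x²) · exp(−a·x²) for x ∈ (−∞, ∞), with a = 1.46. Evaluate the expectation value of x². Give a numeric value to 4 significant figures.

0.3371

⟨x²⟩ = ∫ x²·|ψ|² dx / ∫|ψ|² dx (integrals over the domain).
Expand each integrand as polynomial × e^(−2ax²) and use ∫x^(2j)·e^(−2ax²) dx = (2j−1)!!/(4a)^j · √(π/(2a)), odd powers → 0; here √(π/(2a)) = 1.0373.
State is unnormalized: ∫|ψ|² dx = 0.74057, and ∫ψ*·x²·ψ dx = 0.24963, so ⟨x²⟩ = 0.24963 / 0.74057.
⟨x²⟩ = 0.33708.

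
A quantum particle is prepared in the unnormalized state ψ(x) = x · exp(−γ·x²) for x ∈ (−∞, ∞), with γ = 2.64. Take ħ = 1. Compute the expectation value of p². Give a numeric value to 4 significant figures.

7.920

p² ψ = −ħ² d²ψ/dx²; ⟨p²⟩ = −ħ² ∫ ψ*·ψ'' dx / ∫|ψ|² dx.
Expand each integrand as polynomial × e^(−2γx²) and use ∫x^(2j)·e^(−2γx²) dx = (2j−1)!!/(4γ)^j · √(π/(2γ)), odd powers → 0; here √(π/(2γ)) = 0.77136. Differentiate with the product rule, d/dx e^(−γx²) = −2γx·e^(−γx²).
State is unnormalized: ∫|ψ|² dx = 0.073046, and ∫ψ*·(−ħ² ψ'') dx = 0.57852, so ⟨p²⟩ = 0.57852 / 0.073046.
⟨p²⟩ = 7.9200.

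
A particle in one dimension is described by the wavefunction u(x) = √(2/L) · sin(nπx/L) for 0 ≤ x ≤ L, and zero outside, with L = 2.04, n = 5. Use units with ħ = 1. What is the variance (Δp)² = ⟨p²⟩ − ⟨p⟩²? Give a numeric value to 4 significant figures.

59.29

Compute ⟨p⟩ and ⟨p²⟩ separately; (Δp)² = ⟨p²⟩ − ⟨p⟩².
d/dx sin(nπx/L) = (nπ/L)·cos(nπx/L) and d²/dx² sin(nπx/L) = −(nπ/L)²·sin(nπx/L); on 0 ≤ x ≤ L, ∫sin²(nπx/L) dx = L/2 and ∫sin(nπx/L)·cos(nπx/L) dx = 0.
⟨p⟩ = 0.0000 and ⟨p²⟩ = 59.290.
(Δp)² = 59.290 − (0.0000)² = 59.290.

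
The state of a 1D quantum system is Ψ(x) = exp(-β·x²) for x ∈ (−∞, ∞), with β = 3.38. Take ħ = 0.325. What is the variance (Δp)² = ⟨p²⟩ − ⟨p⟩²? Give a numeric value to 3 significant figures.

0.357

Compute ⟨p⟩ and ⟨p²⟩ separately; (Δp)² = ⟨p²⟩ − ⟨p⟩².
Gaussian moments: ∫x^(2j)·e^(−2βx²) dx = (2j−1)!!/(4β)^j · √(π/(2β)), odd powers integrate to 0; here √(π/(2β)) = 0.68171. Derivatives: d/dx e^(−βx²) = −2βx·e^(−βx²), d²/dx² e^(−βx²) = (4β²x² − 2β)·e^(−βx²).
Normalization: ∫|Ψ|² dx = 0.68171.
⟨p⟩ = 0.0000 and ⟨p²⟩ = 0.35701.
(Δp)² = 0.35701 − (0.0000)² = 0.35701.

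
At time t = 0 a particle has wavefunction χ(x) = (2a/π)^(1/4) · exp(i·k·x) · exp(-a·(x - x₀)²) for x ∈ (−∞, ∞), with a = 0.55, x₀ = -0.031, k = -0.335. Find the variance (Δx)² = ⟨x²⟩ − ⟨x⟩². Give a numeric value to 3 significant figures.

0.455

Compute ⟨x⟩ and ⟨x²⟩ separately, then (Δx)² = ⟨x²⟩ − ⟨x⟩².
Gaussian moments (u = x − x₀): ∫u^(2j)·e^(−2au²) du = (2j−1)!!/(4a)^j · √(π/(2a)), odd powers integrate to 0; here √(π/(2a)) = 1.6900.
⟨x⟩ = -0.031000 and ⟨x²⟩ = 0.45551.
(Δx)² = 0.45551 − (-0.031000)² = 0.45455.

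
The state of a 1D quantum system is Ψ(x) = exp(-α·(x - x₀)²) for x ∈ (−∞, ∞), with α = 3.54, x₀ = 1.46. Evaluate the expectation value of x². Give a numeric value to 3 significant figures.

⟨x²⟩ = ∫ x²·|Ψ|² dx / ∫|Ψ|² dx (integrals over the domain).
Gaussian moments (u = x − x₀): ∫u^(2j)·e^(−2αu²) du = (2j−1)!!/(4α)^j · √(π/(2α)), odd powers integrate to 0; here √(π/(2α)) = 0.66613.
State is unnormalized: ∫|Ψ|² dx = 0.66613, and ∫Ψ*·x²·Ψ dx = 1.4670, so ⟨x²⟩ = 1.4670 / 0.66613.
⟨x²⟩ = 2.2022.

2.20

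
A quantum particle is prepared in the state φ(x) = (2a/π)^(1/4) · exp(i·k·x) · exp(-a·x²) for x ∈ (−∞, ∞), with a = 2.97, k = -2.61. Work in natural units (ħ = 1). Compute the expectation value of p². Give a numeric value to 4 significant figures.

p² φ = −ħ² d²φ/dx²; ⟨p²⟩ = −ħ² ∫ φ*·φ'' dx.
Gaussian moments: ∫x^(2j)·e^(−2ax²) dx = (2j−1)!!/(4a)^j · √(π/(2a)), odd powers integrate to 0; here √(π/(2a)) = 0.72725. Derivatives: φ′ = (ik − 2ax)·φ, φ″ = ((ik − 2ax)² − 2a)·φ; the odd-in-x pieces drop out.
⟨p²⟩ = 9.7821.

9.782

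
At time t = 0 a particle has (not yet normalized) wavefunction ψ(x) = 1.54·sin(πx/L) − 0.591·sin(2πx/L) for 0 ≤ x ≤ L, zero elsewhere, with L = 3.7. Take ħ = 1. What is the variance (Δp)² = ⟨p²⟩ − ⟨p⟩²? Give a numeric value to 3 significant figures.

0.999

Compute ⟨p⟩ and ⟨p²⟩ separately; (Δp)² = ⟨p²⟩ − ⟨p⟩².
d²/dx² sin(jπx/L) = −(jπ/L)²·sin(jπx/L); on 0 ≤ x ≤ L, ∫sin²(jπx/L) dx = L/2 and ∫sin(jπx/L)·sin(lπx/L) dx = 0 for j ≠ l, so only diagonal terms survive in ∫|ψ|² and ∫ψ·ψ″; ∫ψ·ψ′ dx = [ψ²/2] between the walls = 0.
Normalization: ∫|ψ|² dx = 5.0336.
⟨p⟩ = 0.0000 and ⟨p²⟩ = 0.99858.
(Δp)² = 0.99858 − (0.0000)² = 0.99858.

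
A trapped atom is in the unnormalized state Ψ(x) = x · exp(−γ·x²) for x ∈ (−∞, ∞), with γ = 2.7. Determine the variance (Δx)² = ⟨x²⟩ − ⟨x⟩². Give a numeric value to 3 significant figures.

Compute ⟨x⟩ and ⟨x²⟩ separately, then (Δx)² = ⟨x²⟩ − ⟨x⟩².
Expand each integrand as polynomial × e^(−2γx²) and use ∫x^(2j)·e^(−2γx²) dx = (2j−1)!!/(4γ)^j · √(π/(2γ)), odd powers → 0; here √(π/(2γ)) = 0.76274.
Normalization: ∫|Ψ|² dx = 0.070624.
⟨x⟩ = 0.0000 and ⟨x²⟩ = 0.27778.
(Δx)² = 0.27778 − (0.0000)² = 0.27778.

0.278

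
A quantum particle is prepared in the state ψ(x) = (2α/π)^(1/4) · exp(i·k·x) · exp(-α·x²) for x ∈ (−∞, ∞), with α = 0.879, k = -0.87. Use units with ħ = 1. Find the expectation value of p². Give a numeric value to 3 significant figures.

1.64

p² ψ = −ħ² d²ψ/dx²; ⟨p²⟩ = −ħ² ∫ ψ*·ψ'' dx.
Gaussian moments: ∫x^(2j)·e^(−2αx²) dx = (2j−1)!!/(4α)^j · √(π/(2α)), odd powers integrate to 0; here √(π/(2α)) = 1.3368. Derivatives: ψ′ = (ik − 2αx)·ψ, ψ″ = ((ik − 2αx)² − 2α)·ψ; the odd-in-x pieces drop out.
⟨p²⟩ = 1.6359.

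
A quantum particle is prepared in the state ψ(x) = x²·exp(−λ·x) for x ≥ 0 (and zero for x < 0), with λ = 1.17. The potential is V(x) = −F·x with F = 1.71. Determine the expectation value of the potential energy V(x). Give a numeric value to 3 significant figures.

-3.65

⟨V⟩ = ∫ V(x)·|ψ|² dx / ∫|ψ|² dx.
Every integrand reduces to terms xʲ·e^(−2λx) on [0, ∞); use ∫₀^∞ xʲ·e^(−2λx) dx = j!/(2λ)^(j+1).
State is unnormalized: ∫|ψ|² dx = 0.34208, and ∫ψ*·V(x)·ψ dx = -1.2499, so ⟨V⟩ = -1.2499 / 0.34208.
⟨V⟩ = -3.6538.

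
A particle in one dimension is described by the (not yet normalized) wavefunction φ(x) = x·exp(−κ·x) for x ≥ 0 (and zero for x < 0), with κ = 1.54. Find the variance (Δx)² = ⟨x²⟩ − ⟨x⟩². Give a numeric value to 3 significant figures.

Compute ⟨x⟩ and ⟨x²⟩ separately, then (Δx)² = ⟨x²⟩ − ⟨x⟩².
Every integrand reduces to terms xʲ·e^(−2κx) on [0, ∞); use ∫₀^∞ xʲ·e^(−2κx) dx = j!/(2κ)^(j+1).
Normalization: ∫|φ|² dx = 0.068451.
⟨x⟩ = 0.97403 and ⟨x²⟩ = 1.2650.
(Δx)² = 1.2650 − (0.97403)² = 0.31624.

0.316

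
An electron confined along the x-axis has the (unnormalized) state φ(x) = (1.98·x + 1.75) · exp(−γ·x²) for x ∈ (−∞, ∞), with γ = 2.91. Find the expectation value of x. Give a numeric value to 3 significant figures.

⟨x⟩ = ∫ x·|φ|² dx / ∫|φ|² dx (integrals over the domain).
Expand each integrand as polynomial × e^(−2γx²) and use ∫x^(2j)·e^(−2γx²) dx = (2j−1)!!/(4γ)^j · √(π/(2γ)), odd powers → 0; here √(π/(2γ)) = 0.73471.
State is unnormalized: ∫|φ|² dx = 2.4975, and ∫φ*·x·φ dx = 0.43742, so ⟨x⟩ = 0.43742 / 2.4975.
⟨x⟩ = 0.17514.

0.175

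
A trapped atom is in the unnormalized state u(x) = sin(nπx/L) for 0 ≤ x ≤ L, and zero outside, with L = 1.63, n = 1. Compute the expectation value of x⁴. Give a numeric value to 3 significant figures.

0.805

⟨x⁴⟩ = ∫ x⁴·|u|² dx / ∫|u|² dx (integrals over the domain).
With sin²θ = (1 − cos2θ)/2 on 0 ≤ x ≤ L: ∫sin²(nπx/L) dx = L/2, ∫x·sin²(nπx/L) dx = L²/4, ∫x²·sin²(nπx/L) dx = L³·(1/6 − 1/(4n²π²)); higher powers xᵏ the same way, integrating xᵏ·cos(2nπx/L) by parts.
State is unnormalized: ∫|u|² dx = 0.81500, and ∫u*·x⁴·u dx = 0.65631, so ⟨x⁴⟩ = 0.65631 / 0.81500.
⟨x⁴⟩ = 0.80529.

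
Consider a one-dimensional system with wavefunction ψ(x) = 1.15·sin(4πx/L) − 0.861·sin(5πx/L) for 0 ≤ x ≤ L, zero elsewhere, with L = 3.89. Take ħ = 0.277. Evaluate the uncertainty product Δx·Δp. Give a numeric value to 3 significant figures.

0.798

Δx = √(⟨x²⟩−⟨x⟩²), Δp = √(⟨p²⟩−⟨p⟩²).
On 0 ≤ x ≤ L (j ≠ l): ∫sin²(jπx/L) dx = L/2, ∫sin(jπx/L)·sin(lπx/L) dx = 0; diagonal moments ∫x·sin²(jπx/L) dx = L²/4, ∫x²·sin²(jπx/L) dx = L³·(1/6 − 1/(4j²π²)); cross terms ∫x·sin(jπx/L)·sin(lπx/L) dx = 0 for j + l even and −4jlL²/(π²(j² − l²)²) for j + l odd, ∫x²·sin(jπx/L)·sin(lπx/L) dx = (−1)^(j+l)·4jlL³/(π²(j² − l²)²); higher powers the same way via product-to-sum and parts. d²/dx² sin(jπx/L) = −(jπ/L)²·sin(jπx/L); on 0 ≤ x ≤ L, ∫sin²(jπx/L) dx = L/2 and ∫sin(jπx/L)·sin(lπx/L) dx = 0 for j ≠ l, so only diagonal terms survive in ∫|ψ|² and ∫ψ·ψ″; ∫ψ·ψ′ dx = [ψ²/2] between the walls = 0.
Normalization: ∫|ψ|² dx = 4.0141.
⟨x⟩ = 2.6920, ⟨x²⟩ = 7.9083 ⇒ Δx = 0.81316.
⟨p⟩ = 0.0000, ⟨p²⟩ = 0.96250 ⇒ Δp = 0.98107.
Δx·Δp = 0.79777.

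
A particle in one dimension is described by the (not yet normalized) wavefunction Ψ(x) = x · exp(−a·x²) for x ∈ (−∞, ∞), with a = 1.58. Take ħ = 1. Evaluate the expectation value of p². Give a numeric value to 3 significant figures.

p² Ψ = −ħ² d²Ψ/dx²; ⟨p²⟩ = −ħ² ∫ Ψ*·Ψ'' dx / ∫|Ψ|² dx.
Expand each integrand as polynomial × e^(−2ax²) and use ∫x^(2j)·e^(−2ax²) dx = (2j−1)!!/(4a)^j · √(π/(2a)), odd powers → 0; here √(π/(2a)) = 0.99708. Differentiate with the product rule, d/dx e^(−ax²) = −2ax·e^(−ax²).
State is unnormalized: ∫|Ψ|² dx = 0.15777, and ∫Ψ*·(−ħ² Ψ'') dx = 0.74781, so ⟨p²⟩ = 0.74781 / 0.15777.
⟨p²⟩ = 4.7400.

4.74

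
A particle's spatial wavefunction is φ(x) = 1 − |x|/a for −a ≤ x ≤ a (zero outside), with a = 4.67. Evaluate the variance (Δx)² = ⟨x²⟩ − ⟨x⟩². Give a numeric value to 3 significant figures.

Compute ⟨x⟩ and ⟨x²⟩ separately, then (Δx)² = ⟨x²⟩ − ⟨x⟩².
φ is even, so ∫ over [−a, a] = 2∫₀ᵃ with φ = 1 − x/a there: ∫₀ᵃ (1 − x/a)² dx = a/3, ∫₀ᵃ x²(1 − x/a)² dx = a³/30, ∫₀ᵃ x⁴(1 − x/a)² dx = a⁵/105.
Normalization: ∫|φ|² dx = 3.1133.
⟨x⟩ = 0.0000 and ⟨x²⟩ = 2.1809.
(Δx)² = 2.1809 − (0.0000)² = 2.1809.

2.18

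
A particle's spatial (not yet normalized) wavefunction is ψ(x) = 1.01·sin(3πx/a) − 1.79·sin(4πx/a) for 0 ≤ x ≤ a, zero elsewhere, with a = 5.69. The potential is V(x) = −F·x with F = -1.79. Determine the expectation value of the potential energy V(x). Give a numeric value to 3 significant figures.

⟨V⟩ = ∫ V(x)·|ψ|² dx / ∫|ψ|² dx.
On 0 ≤ x ≤ a (j ≠ l): ∫sin²(jπx/a) dx = a/2, ∫sin(jπx/a)·sin(lπx/a) dx = 0; diagonal moments ∫x·sin²(jπx/a) dx = a²/4, ∫x²·sin²(jπx/a) dx = a³·(1/6 − 1/(4j²π²)); cross terms ∫x·sin(jπx/a)·sin(lπx/a) dx = 0 for j + l even and −4jla²/(π²(j² − l²)²) for j + l odd, ∫x²·sin(jπx/a)·sin(lπx/a) dx = (−1)^(j+l)·4jla³/(π²(j² − l²)²); higher powers the same way via product-to-sum and parts.
State is unnormalized: ∫|ψ|² dx = 12.018, and ∫ψ*·V(x)·ψ dx = 82.000, so ⟨V⟩ = 82.000 / 12.018.
⟨V⟩ = 6.8232.

6.82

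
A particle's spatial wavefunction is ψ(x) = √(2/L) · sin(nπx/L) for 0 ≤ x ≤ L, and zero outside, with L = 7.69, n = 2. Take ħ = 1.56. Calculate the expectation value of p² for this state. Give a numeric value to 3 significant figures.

p² ψ = −ħ² d²ψ/dx²; ⟨p²⟩ = −ħ² ∫ ψ*·ψ'' dx.
d/dx sin(nπx/L) = (nπ/L)·cos(nπx/L) and d²/dx² sin(nπx/L) = −(nπ/L)²·sin(nπx/L); on 0 ≤ x ≤ L, ∫sin²(nπx/L) dx = L/2 and ∫sin(nπx/L)·cos(nπx/L) dx = 0.
⟨p²⟩ = 1.6246.

1.62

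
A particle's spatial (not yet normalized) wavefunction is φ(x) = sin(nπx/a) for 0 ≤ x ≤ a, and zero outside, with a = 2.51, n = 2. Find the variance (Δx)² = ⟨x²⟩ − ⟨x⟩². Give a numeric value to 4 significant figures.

Compute ⟨x⟩ and ⟨x²⟩ separately, then (Δx)² = ⟨x²⟩ − ⟨x⟩².
With sin²θ = (1 − cos2θ)/2 on 0 ≤ x ≤ a: ∫sin²(nπx/a) dx = a/2, ∫x·sin²(nπx/a) dx = a²/4, ∫x²·sin²(nπx/a) dx = a³·(1/6 − 1/(4n²π²)); higher powers xᵏ the same way, integrating xᵏ·cos(2nπx/a) by parts.
Normalization: ∫|φ|² dx = 1.2550.
⟨x⟩ = 1.2550 and ⟨x²⟩ = 2.0202.
(Δx)² = 2.0202 − (1.2550)² = 0.44522.

0.4452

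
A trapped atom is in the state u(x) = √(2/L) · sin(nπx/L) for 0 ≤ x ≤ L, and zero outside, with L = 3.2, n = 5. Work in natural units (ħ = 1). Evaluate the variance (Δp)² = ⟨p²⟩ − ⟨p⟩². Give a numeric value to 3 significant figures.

Compute ⟨p⟩ and ⟨p²⟩ separately; (Δp)² = ⟨p²⟩ − ⟨p⟩².
d/dx sin(nπx/L) = (nπ/L)·cos(nπx/L) and d²/dx² sin(nπx/L) = −(nπ/L)²·sin(nπx/L); on 0 ≤ x ≤ L, ∫sin²(nπx/L) dx = L/2 and ∫sin(nπx/L)·cos(nπx/L) dx = 0.
⟨p⟩ = 0.0000 and ⟨p²⟩ = 24.096.
(Δp)² = 24.096 − (0.0000)² = 24.096.

24.1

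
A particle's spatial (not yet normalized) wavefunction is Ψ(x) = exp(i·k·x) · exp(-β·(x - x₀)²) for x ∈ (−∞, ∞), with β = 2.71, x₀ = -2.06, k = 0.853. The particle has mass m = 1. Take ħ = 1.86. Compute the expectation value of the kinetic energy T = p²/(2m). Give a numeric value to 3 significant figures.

5.95

T = −(ħ²/2m) d²/dx², so ⟨T⟩ = −(ħ²/2m) ∫ Ψ*·Ψ'' dx / ∫|Ψ|² dx; with m = 1.
Gaussian moments (u = x − x₀): ∫u^(2j)·e^(−2βu²) du = (2j−1)!!/(4β)^j · √(π/(2β)), odd powers integrate to 0; here √(π/(2β)) = 0.76133. Derivatives: Ψ′ = (ik − 2βu)·Ψ, Ψ″ = ((ik − 2βu)² − 2β)·Ψ; the odd-in-u pieces drop out.
State is unnormalized: ∫|Ψ|² dx = 0.76133, and ∫Ψ*·(−ħ²/2m · Ψ'') dx = 4.5272, so ⟨T⟩ = 4.5272 / 0.76133.
⟨T⟩ = 5.9464.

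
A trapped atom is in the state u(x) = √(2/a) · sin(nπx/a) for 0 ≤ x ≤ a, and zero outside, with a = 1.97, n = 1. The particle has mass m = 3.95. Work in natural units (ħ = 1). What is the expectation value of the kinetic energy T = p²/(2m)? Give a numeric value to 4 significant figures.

0.3219

T = −(ħ²/2m) d²/dx², so ⟨T⟩ = −(ħ²/2m) ∫ u*·u'' dx; with m = 3.95.
d/dx sin(nπx/a) = (nπ/a)·cos(nπx/a) and d²/dx² sin(nπx/a) = −(nπ/a)²·sin(nπx/a); on 0 ≤ x ≤ a, ∫sin²(nπx/a) dx = a/2 and ∫sin(nπx/a)·cos(nπx/a) dx = 0.
⟨T⟩ = 0.32191.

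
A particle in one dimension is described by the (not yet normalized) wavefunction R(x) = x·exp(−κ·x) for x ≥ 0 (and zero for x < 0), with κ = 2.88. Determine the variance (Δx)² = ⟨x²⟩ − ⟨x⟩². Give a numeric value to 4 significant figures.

Compute ⟨x⟩ and ⟨x²⟩ separately, then (Δx)² = ⟨x²⟩ − ⟨x⟩².
Every integrand reduces to terms xʲ·e^(−2κx) on [0, ∞); use ∫₀^∞ xʲ·e^(−2κx) dx = j!/(2κ)^(j+1).
Normalization: ∫|R|² dx = 0.010466.
⟨x⟩ = 0.52083 and ⟨x²⟩ = 0.36169.
(Δx)² = 0.36169 − (0.52083)² = 0.090422.

0.09042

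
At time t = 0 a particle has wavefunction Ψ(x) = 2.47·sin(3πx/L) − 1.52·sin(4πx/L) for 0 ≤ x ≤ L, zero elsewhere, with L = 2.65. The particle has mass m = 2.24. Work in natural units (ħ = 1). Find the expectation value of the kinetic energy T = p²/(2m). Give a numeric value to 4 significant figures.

T = −(ħ²/2m) d²/dx², so ⟨T⟩ = −(ħ²/2m) ∫ Ψ*·Ψ'' dx / ∫|Ψ|² dx; with m = 2.24.
d²/dx² sin(jπx/L) = −(jπ/L)²·sin(jπx/L); on 0 ≤ x ≤ L, ∫sin²(jπx/L) dx = L/2 and ∫sin(jπx/L)·sin(lπx/L) dx = 0 for j ≠ l, so only diagonal terms survive in ∫|Ψ|² and ∫Ψ·Ψ″; ∫Ψ·Ψ′ dx = [Ψ²/2] between the walls = 0.
State is unnormalized: ∫|Ψ|² dx = 11.145, and ∫Ψ*·(−ħ²/2m · Ψ'') dx = 38.189, so ⟨T⟩ = 38.189 / 11.145.
⟨T⟩ = 3.4266.

3.427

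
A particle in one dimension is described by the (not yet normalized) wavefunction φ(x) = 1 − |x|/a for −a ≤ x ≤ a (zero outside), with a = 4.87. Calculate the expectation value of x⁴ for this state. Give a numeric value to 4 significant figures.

16.07

⟨x⁴⟩ = ∫ x⁴·|φ|² dx / ∫|φ|² dx (integrals over the domain).
φ is even, so ∫ over [−a, a] = 2∫₀ᵃ with φ = 1 − x/a there: ∫₀ᵃ (1 − x/a)² dx = a/3, ∫₀ᵃ x²(1 − x/a)² dx = a³/30, ∫₀ᵃ x⁴(1 − x/a)² dx = a⁵/105.
State is unnormalized: ∫|φ|² dx = 3.2467, and ∫φ*·x⁴·φ dx = 52.178, so ⟨x⁴⟩ = 52.178 / 3.2467.
⟨x⁴⟩ = 16.071.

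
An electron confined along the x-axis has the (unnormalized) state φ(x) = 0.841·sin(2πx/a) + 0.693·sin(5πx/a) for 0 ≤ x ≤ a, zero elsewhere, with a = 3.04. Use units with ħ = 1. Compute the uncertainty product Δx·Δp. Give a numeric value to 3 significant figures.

3.03

Δx = √(⟨x²⟩−⟨x⟩²), Δp = √(⟨p²⟩−⟨p⟩²).
On 0 ≤ x ≤ a (j ≠ l): ∫sin²(jπx/a) dx = a/2, ∫sin(jπx/a)·sin(lπx/a) dx = 0; diagonal moments ∫x·sin²(jπx/a) dx = a²/4, ∫x²·sin²(jπx/a) dx = a³·(1/6 − 1/(4j²π²)); cross terms ∫x·sin(jπx/a)·sin(lπx/a) dx = 0 for j + l even and −4jla²/(π²(j² − l²)²) for j + l odd, ∫x²·sin(jπx/a)·sin(lπx/a) dx = (−1)^(j+l)·4jla³/(π²(j² − l²)²); higher powers the same way via product-to-sum and parts. d²/dx² sin(jπx/a) = −(jπ/a)²·sin(jπx/a); on 0 ≤ x ≤ a, ∫sin²(jπx/a) dx = a/2 and ∫sin(jπx/a)·sin(lπx/a) dx = 0 for j ≠ l, so only diagonal terms survive in ∫|φ|² and ∫φ·φ″; ∫φ·φ′ dx = [φ²/2] between the walls = 0.
Normalization: ∫|φ|² dx = 1.8050.
⟨x⟩ = 1.4652, ⟨x²⟩ = 2.8365 ⇒ Δx = 0.83057.
⟨p⟩ = 0.0000, ⟨p²⟩ = 13.342 ⇒ Δp = 3.6526.
Δx·Δp = 3.0337.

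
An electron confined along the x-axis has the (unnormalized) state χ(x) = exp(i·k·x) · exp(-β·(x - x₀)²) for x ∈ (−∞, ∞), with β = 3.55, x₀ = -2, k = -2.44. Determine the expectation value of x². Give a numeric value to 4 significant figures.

⟨x²⟩ = ∫ x²·|χ|² dx / ∫|χ|² dx (integrals over the domain).
Gaussian moments (u = x − x₀): ∫u^(2j)·e^(−2βu²) du = (2j−1)!!/(4β)^j · √(π/(2β)), odd powers integrate to 0; here √(π/(2β)) = 0.66519.
State is unnormalized: ∫|χ|² dx = 0.66519, and ∫χ*·x²·χ dx = 2.7076, so ⟨x²⟩ = 2.7076 / 0.66519.
⟨x²⟩ = 4.0704.

4.070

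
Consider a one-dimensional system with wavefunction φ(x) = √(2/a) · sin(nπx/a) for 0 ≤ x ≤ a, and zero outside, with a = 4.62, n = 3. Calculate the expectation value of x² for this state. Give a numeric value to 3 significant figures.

6.99

⟨x²⟩ = ∫ x²·|φ|² dx (integrals over the domain).
With sin²θ = (1 − cos2θ)/2 on 0 ≤ x ≤ a: ∫sin²(nπx/a) dx = a/2, ∫x·sin²(nπx/a) dx = a²/4, ∫x²·sin²(nπx/a) dx = a³·(1/6 − 1/(4n²π²)); higher powers xᵏ the same way, integrating xᵏ·cos(2nπx/a) by parts.
⟨x²⟩ = 6.9947.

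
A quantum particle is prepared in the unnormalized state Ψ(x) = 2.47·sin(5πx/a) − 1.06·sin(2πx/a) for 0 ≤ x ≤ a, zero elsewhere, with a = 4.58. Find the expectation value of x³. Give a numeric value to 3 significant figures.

25.3

⟨x³⟩ = ∫ x³·|Ψ|² dx / ∫|Ψ|² dx (integrals over the domain).
On 0 ≤ x ≤ a (j ≠ l): ∫sin²(jπx/a) dx = a/2, ∫sin(jπx/a)·sin(lπx/a) dx = 0; diagonal moments ∫x·sin²(jπx/a) dx = a²/4, ∫x²·sin²(jπx/a) dx = a³·(1/6 − 1/(4j²π²)); cross terms ∫x·sin(jπx/a)·sin(lπx/a) dx = 0 for j + l even and −4jla²/(π²(j² − l²)²) for j + l odd, ∫x²·sin(jπx/a)·sin(lπx/a) dx = (−1)^(j+l)·4jla³/(π²(j² − l²)²); higher powers the same way via product-to-sum and parts.
State is unnormalized: ∫|Ψ|² dx = 16.544, and ∫Ψ*·x³·Ψ dx = 418.65, so ⟨x³⟩ = 418.65 / 16.544.
⟨x³⟩ = 25.305.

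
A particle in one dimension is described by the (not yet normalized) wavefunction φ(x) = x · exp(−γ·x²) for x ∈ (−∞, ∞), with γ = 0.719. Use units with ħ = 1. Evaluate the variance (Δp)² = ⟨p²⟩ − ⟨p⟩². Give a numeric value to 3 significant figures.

Compute ⟨p⟩ and ⟨p²⟩ separately; (Δp)² = ⟨p²⟩ − ⟨p⟩².
Expand each integrand as polynomial × e^(−2γx²) and use ∫x^(2j)·e^(−2γx²) dx = (2j−1)!!/(4γ)^j · √(π/(2γ)), odd powers → 0; here √(π/(2γ)) = 1.4781. Differentiate with the product rule, d/dx e^(−γx²) = −2γx·e^(−γx²).
Normalization: ∫|φ|² dx = 0.51393.
⟨p⟩ = 0.0000 and ⟨p²⟩ = 2.1570.
(Δp)² = 2.1570 − (0.0000)² = 2.1570.

2.16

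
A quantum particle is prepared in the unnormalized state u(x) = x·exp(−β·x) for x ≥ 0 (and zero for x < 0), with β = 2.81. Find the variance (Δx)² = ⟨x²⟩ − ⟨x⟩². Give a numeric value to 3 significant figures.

0.0950

Compute ⟨x⟩ and ⟨x²⟩ separately, then (Δx)² = ⟨x²⟩ − ⟨x⟩².
Every integrand reduces to terms xʲ·e^(−2βx) on [0, ∞); use ∫₀^∞ xʲ·e^(−2βx) dx = j!/(2β)^(j+1).
Normalization: ∫|u|² dx = 0.011267.
⟨x⟩ = 0.53381 and ⟨x²⟩ = 0.37993.
(Δx)² = 0.37993 − (0.53381)² = 0.094984.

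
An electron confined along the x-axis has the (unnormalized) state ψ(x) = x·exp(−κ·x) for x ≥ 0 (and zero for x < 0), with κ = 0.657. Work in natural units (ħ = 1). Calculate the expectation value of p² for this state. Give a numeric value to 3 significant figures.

p² ψ = −ħ² d²ψ/dx²; ⟨p²⟩ = −ħ² ∫ ψ*·ψ'' dx / ∫|ψ|² dx.
Differentiate x·exp(−κ·x) with the product rule; every integrand then reduces to terms xʲ·e^(−2κx) on [0, ∞), with ∫₀^∞ xʲ·e^(−2κx) dx = j!/(2κ)^(j+1).
State is unnormalized: ∫|ψ|² dx = 0.88154, and ∫ψ*·(−ħ² ψ'') dx = 0.38052, so ⟨p²⟩ = 0.38052 / 0.88154.
⟨p²⟩ = 0.43165.

0.432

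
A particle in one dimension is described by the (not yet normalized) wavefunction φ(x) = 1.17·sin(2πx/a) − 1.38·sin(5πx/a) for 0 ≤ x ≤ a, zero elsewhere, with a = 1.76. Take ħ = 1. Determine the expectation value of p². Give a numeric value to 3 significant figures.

51.7

p² φ = −ħ² d²φ/dx²; ⟨p²⟩ = −ħ² ∫ φ*·φ'' dx / ∫|φ|² dx.
d²/dx² sin(jπx/a) = −(jπ/a)²·sin(jπx/a); on 0 ≤ x ≤ a, ∫sin²(jπx/a) dx = a/2 and ∫sin(jπx/a)·sin(lπx/a) dx = 0 for j ≠ l, so only diagonal terms survive in ∫|φ|² and ∫φ·φ″; ∫φ·φ′ dx = [φ²/2] between the walls = 0.
State is unnormalized: ∫|φ|² dx = 2.8805, and ∫φ*·(−ħ² φ'') dx = 148.84, so ⟨p²⟩ = 148.84 / 2.8805.
⟨p²⟩ = 51.673.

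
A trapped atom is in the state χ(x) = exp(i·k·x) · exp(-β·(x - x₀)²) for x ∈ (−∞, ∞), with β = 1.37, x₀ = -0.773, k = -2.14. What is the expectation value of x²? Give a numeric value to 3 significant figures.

⟨x²⟩ = ∫ x²·|χ|² dx / ∫|χ|² dx (integrals over the domain).
Gaussian moments (u = x − x₀): ∫u^(2j)·e^(−2βu²) du = (2j−1)!!/(4β)^j · √(π/(2β)), odd powers integrate to 0; here √(π/(2β)) = 1.0708.
State is unnormalized: ∫|χ|² dx = 1.0708, and ∫χ*·x²·χ dx = 0.83522, so ⟨x²⟩ = 0.83522 / 1.0708.
⟨x²⟩ = 0.78001.

0.780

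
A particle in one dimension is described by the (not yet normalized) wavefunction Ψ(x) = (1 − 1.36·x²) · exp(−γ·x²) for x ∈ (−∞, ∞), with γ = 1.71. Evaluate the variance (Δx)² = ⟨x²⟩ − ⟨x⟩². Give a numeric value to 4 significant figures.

Compute ⟨x⟩ and ⟨x²⟩ separately, then (Δx)² = ⟨x²⟩ − ⟨x⟩².
Expand each integrand as polynomial × e^(−2γx²) and use ∫x^(2j)·e^(−2γx²) dx = (2j−1)!!/(4γ)^j · √(π/(2γ)), odd powers → 0; here √(π/(2γ)) = 0.95843.
Normalization: ∫|Ψ|² dx = 0.69097.
⟨x⟩ = 0.0000 and ⟨x²⟩ = 0.081120.
(Δx)² = 0.081120 − (0.0000)² = 0.081120.

0.08112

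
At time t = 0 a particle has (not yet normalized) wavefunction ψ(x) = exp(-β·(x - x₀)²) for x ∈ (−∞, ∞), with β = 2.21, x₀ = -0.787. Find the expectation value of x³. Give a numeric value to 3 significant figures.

-0.755

⟨x³⟩ = ∫ x³·|ψ|² dx / ∫|ψ|² dx (integrals over the domain).
Gaussian moments (u = x − x₀): ∫u^(2j)·e^(−2βu²) du = (2j−1)!!/(4β)^j · √(π/(2β)), odd powers integrate to 0; here √(π/(2β)) = 0.84307.
State is unnormalized: ∫|ψ|² dx = 0.84307, and ∫ψ*·x³·ψ dx = -0.63612, so ⟨x³⟩ = -0.63612 / 0.84307.
⟨x³⟩ = -0.75452.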